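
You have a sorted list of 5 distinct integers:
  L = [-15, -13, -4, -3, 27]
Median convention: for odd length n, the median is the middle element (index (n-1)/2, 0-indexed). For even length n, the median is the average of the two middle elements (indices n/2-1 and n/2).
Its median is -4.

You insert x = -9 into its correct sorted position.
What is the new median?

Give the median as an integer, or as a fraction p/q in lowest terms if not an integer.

Old list (sorted, length 5): [-15, -13, -4, -3, 27]
Old median = -4
Insert x = -9
Old length odd (5). Middle was index 2 = -4.
New length even (6). New median = avg of two middle elements.
x = -9: 2 elements are < x, 3 elements are > x.
New sorted list: [-15, -13, -9, -4, -3, 27]
New median = -13/2

Answer: -13/2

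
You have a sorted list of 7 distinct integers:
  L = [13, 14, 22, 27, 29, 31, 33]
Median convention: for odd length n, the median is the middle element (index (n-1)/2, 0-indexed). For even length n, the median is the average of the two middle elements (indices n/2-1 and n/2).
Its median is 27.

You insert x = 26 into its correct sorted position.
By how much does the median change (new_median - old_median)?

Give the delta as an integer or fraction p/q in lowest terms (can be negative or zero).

Answer: -1/2

Derivation:
Old median = 27
After inserting x = 26: new sorted = [13, 14, 22, 26, 27, 29, 31, 33]
New median = 53/2
Delta = 53/2 - 27 = -1/2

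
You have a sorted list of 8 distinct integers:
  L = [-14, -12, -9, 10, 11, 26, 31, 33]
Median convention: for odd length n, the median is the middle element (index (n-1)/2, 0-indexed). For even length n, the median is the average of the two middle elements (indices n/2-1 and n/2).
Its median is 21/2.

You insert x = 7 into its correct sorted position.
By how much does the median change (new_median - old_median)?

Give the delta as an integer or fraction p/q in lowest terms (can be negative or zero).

Old median = 21/2
After inserting x = 7: new sorted = [-14, -12, -9, 7, 10, 11, 26, 31, 33]
New median = 10
Delta = 10 - 21/2 = -1/2

Answer: -1/2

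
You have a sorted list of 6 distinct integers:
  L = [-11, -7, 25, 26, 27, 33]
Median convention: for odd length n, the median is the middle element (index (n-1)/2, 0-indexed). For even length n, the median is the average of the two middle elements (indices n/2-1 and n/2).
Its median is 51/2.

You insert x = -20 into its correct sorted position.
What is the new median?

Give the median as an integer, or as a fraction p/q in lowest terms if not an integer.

Old list (sorted, length 6): [-11, -7, 25, 26, 27, 33]
Old median = 51/2
Insert x = -20
Old length even (6). Middle pair: indices 2,3 = 25,26.
New length odd (7). New median = single middle element.
x = -20: 0 elements are < x, 6 elements are > x.
New sorted list: [-20, -11, -7, 25, 26, 27, 33]
New median = 25

Answer: 25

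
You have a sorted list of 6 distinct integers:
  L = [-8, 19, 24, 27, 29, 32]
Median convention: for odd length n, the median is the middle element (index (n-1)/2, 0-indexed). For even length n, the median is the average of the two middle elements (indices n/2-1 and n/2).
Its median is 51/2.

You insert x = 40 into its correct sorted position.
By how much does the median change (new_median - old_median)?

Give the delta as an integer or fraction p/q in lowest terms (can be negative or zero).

Answer: 3/2

Derivation:
Old median = 51/2
After inserting x = 40: new sorted = [-8, 19, 24, 27, 29, 32, 40]
New median = 27
Delta = 27 - 51/2 = 3/2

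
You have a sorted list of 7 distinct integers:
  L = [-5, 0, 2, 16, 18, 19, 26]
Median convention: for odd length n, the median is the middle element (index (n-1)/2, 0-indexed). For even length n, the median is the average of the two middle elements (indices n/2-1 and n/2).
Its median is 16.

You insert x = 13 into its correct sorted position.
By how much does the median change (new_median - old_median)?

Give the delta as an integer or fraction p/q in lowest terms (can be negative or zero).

Old median = 16
After inserting x = 13: new sorted = [-5, 0, 2, 13, 16, 18, 19, 26]
New median = 29/2
Delta = 29/2 - 16 = -3/2

Answer: -3/2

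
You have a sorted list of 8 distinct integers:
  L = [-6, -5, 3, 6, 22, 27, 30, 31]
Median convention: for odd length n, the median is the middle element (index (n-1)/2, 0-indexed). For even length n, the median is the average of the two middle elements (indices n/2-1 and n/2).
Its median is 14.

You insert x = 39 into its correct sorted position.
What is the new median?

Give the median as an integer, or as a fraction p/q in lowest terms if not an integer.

Answer: 22

Derivation:
Old list (sorted, length 8): [-6, -5, 3, 6, 22, 27, 30, 31]
Old median = 14
Insert x = 39
Old length even (8). Middle pair: indices 3,4 = 6,22.
New length odd (9). New median = single middle element.
x = 39: 8 elements are < x, 0 elements are > x.
New sorted list: [-6, -5, 3, 6, 22, 27, 30, 31, 39]
New median = 22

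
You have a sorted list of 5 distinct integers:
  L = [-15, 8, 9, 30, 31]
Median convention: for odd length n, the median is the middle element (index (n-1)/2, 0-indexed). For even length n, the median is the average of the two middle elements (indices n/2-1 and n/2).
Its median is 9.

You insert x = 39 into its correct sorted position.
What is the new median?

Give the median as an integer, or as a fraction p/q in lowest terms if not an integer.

Old list (sorted, length 5): [-15, 8, 9, 30, 31]
Old median = 9
Insert x = 39
Old length odd (5). Middle was index 2 = 9.
New length even (6). New median = avg of two middle elements.
x = 39: 5 elements are < x, 0 elements are > x.
New sorted list: [-15, 8, 9, 30, 31, 39]
New median = 39/2

Answer: 39/2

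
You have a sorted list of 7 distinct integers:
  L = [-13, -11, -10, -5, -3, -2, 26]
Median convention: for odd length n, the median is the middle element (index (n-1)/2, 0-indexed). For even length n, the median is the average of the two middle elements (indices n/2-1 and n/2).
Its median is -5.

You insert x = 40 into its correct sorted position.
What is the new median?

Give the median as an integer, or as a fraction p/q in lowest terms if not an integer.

Answer: -4

Derivation:
Old list (sorted, length 7): [-13, -11, -10, -5, -3, -2, 26]
Old median = -5
Insert x = 40
Old length odd (7). Middle was index 3 = -5.
New length even (8). New median = avg of two middle elements.
x = 40: 7 elements are < x, 0 elements are > x.
New sorted list: [-13, -11, -10, -5, -3, -2, 26, 40]
New median = -4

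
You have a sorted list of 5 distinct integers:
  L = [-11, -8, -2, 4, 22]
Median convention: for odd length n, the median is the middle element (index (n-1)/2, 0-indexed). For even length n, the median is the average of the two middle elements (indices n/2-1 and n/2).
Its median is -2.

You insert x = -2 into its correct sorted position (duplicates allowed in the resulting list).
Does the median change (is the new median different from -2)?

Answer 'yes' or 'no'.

Old median = -2
Insert x = -2
New median = -2
Changed? no

Answer: no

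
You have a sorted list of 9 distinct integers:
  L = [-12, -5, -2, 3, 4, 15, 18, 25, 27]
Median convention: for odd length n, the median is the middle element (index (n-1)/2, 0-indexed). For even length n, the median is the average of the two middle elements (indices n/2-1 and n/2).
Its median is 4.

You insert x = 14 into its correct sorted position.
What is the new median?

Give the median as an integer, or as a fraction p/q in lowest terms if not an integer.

Answer: 9

Derivation:
Old list (sorted, length 9): [-12, -5, -2, 3, 4, 15, 18, 25, 27]
Old median = 4
Insert x = 14
Old length odd (9). Middle was index 4 = 4.
New length even (10). New median = avg of two middle elements.
x = 14: 5 elements are < x, 4 elements are > x.
New sorted list: [-12, -5, -2, 3, 4, 14, 15, 18, 25, 27]
New median = 9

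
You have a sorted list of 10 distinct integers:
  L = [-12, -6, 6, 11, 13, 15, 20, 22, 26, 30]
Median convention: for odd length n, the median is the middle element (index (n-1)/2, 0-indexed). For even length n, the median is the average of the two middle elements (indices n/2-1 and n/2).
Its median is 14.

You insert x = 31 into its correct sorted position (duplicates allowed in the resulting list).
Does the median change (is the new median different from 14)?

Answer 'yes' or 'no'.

Old median = 14
Insert x = 31
New median = 15
Changed? yes

Answer: yes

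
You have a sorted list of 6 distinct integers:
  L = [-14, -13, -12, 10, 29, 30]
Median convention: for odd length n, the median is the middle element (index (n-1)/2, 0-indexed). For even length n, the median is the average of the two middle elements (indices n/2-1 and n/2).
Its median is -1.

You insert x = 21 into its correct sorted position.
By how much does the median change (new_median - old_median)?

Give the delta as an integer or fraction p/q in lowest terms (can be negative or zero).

Answer: 11

Derivation:
Old median = -1
After inserting x = 21: new sorted = [-14, -13, -12, 10, 21, 29, 30]
New median = 10
Delta = 10 - -1 = 11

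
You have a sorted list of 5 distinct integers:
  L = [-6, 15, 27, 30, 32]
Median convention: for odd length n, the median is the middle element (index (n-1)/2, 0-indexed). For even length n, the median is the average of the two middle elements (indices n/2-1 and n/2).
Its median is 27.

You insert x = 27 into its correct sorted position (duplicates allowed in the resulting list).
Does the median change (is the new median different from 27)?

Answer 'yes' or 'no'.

Old median = 27
Insert x = 27
New median = 27
Changed? no

Answer: no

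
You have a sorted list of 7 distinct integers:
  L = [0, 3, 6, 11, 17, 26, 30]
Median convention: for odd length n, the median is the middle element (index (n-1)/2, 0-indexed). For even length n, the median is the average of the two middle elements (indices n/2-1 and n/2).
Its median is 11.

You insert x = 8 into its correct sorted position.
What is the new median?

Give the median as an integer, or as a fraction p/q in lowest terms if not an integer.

Old list (sorted, length 7): [0, 3, 6, 11, 17, 26, 30]
Old median = 11
Insert x = 8
Old length odd (7). Middle was index 3 = 11.
New length even (8). New median = avg of two middle elements.
x = 8: 3 elements are < x, 4 elements are > x.
New sorted list: [0, 3, 6, 8, 11, 17, 26, 30]
New median = 19/2

Answer: 19/2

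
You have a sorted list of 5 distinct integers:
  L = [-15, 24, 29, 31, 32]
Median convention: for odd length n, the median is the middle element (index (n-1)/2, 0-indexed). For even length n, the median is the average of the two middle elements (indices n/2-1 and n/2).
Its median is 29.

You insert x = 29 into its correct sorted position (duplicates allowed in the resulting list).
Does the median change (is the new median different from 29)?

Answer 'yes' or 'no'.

Answer: no

Derivation:
Old median = 29
Insert x = 29
New median = 29
Changed? no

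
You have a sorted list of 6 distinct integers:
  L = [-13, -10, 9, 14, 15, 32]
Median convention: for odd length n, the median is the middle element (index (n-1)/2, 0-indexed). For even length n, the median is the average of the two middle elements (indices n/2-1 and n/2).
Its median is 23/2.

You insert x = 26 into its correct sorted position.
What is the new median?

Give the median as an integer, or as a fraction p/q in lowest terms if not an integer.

Old list (sorted, length 6): [-13, -10, 9, 14, 15, 32]
Old median = 23/2
Insert x = 26
Old length even (6). Middle pair: indices 2,3 = 9,14.
New length odd (7). New median = single middle element.
x = 26: 5 elements are < x, 1 elements are > x.
New sorted list: [-13, -10, 9, 14, 15, 26, 32]
New median = 14

Answer: 14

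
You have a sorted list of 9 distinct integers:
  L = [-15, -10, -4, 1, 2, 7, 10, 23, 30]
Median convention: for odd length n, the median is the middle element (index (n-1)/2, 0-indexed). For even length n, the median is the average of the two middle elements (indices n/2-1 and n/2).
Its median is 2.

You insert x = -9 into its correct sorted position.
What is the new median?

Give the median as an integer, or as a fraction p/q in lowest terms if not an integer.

Old list (sorted, length 9): [-15, -10, -4, 1, 2, 7, 10, 23, 30]
Old median = 2
Insert x = -9
Old length odd (9). Middle was index 4 = 2.
New length even (10). New median = avg of two middle elements.
x = -9: 2 elements are < x, 7 elements are > x.
New sorted list: [-15, -10, -9, -4, 1, 2, 7, 10, 23, 30]
New median = 3/2

Answer: 3/2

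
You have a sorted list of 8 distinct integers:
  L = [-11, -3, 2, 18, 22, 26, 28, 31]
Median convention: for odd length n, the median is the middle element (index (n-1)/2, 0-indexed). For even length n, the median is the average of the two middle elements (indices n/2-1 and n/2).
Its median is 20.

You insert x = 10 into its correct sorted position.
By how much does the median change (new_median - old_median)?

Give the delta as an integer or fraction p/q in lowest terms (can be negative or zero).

Old median = 20
After inserting x = 10: new sorted = [-11, -3, 2, 10, 18, 22, 26, 28, 31]
New median = 18
Delta = 18 - 20 = -2

Answer: -2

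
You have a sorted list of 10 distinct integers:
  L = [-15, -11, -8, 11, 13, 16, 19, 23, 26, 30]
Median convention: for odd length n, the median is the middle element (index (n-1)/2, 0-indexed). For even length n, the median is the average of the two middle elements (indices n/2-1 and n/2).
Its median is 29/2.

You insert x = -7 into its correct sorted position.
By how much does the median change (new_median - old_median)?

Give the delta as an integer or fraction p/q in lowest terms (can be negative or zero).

Old median = 29/2
After inserting x = -7: new sorted = [-15, -11, -8, -7, 11, 13, 16, 19, 23, 26, 30]
New median = 13
Delta = 13 - 29/2 = -3/2

Answer: -3/2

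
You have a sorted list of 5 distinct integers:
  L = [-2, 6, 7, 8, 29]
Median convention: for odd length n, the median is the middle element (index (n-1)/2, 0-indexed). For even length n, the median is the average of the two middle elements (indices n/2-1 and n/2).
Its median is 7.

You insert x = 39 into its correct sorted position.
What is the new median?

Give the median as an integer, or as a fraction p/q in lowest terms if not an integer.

Answer: 15/2

Derivation:
Old list (sorted, length 5): [-2, 6, 7, 8, 29]
Old median = 7
Insert x = 39
Old length odd (5). Middle was index 2 = 7.
New length even (6). New median = avg of two middle elements.
x = 39: 5 elements are < x, 0 elements are > x.
New sorted list: [-2, 6, 7, 8, 29, 39]
New median = 15/2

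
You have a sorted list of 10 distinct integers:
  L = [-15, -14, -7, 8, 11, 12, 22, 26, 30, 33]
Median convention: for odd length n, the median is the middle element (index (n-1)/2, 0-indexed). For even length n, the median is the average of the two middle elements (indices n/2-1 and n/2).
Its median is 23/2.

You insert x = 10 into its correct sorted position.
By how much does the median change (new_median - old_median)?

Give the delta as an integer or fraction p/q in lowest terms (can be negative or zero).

Answer: -1/2

Derivation:
Old median = 23/2
After inserting x = 10: new sorted = [-15, -14, -7, 8, 10, 11, 12, 22, 26, 30, 33]
New median = 11
Delta = 11 - 23/2 = -1/2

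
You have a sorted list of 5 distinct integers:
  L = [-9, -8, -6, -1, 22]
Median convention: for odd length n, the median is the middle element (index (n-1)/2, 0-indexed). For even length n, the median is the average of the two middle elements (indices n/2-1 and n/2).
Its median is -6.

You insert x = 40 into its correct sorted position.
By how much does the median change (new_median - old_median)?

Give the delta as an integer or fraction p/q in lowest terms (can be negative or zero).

Old median = -6
After inserting x = 40: new sorted = [-9, -8, -6, -1, 22, 40]
New median = -7/2
Delta = -7/2 - -6 = 5/2

Answer: 5/2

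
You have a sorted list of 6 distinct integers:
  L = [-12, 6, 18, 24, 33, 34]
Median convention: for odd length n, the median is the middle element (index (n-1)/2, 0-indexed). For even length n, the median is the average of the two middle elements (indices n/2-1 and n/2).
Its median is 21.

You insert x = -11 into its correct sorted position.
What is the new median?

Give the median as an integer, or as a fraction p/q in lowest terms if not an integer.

Answer: 18

Derivation:
Old list (sorted, length 6): [-12, 6, 18, 24, 33, 34]
Old median = 21
Insert x = -11
Old length even (6). Middle pair: indices 2,3 = 18,24.
New length odd (7). New median = single middle element.
x = -11: 1 elements are < x, 5 elements are > x.
New sorted list: [-12, -11, 6, 18, 24, 33, 34]
New median = 18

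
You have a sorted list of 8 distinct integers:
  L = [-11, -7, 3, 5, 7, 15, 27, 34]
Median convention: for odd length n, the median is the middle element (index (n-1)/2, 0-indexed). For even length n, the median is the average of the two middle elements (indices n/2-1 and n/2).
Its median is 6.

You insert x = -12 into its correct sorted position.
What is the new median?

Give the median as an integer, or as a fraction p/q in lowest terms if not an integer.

Answer: 5

Derivation:
Old list (sorted, length 8): [-11, -7, 3, 5, 7, 15, 27, 34]
Old median = 6
Insert x = -12
Old length even (8). Middle pair: indices 3,4 = 5,7.
New length odd (9). New median = single middle element.
x = -12: 0 elements are < x, 8 elements are > x.
New sorted list: [-12, -11, -7, 3, 5, 7, 15, 27, 34]
New median = 5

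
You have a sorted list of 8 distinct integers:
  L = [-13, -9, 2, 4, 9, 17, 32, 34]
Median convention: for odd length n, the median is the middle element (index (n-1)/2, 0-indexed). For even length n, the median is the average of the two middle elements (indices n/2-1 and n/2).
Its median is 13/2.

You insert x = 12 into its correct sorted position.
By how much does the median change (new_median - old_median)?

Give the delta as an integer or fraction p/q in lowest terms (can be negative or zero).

Old median = 13/2
After inserting x = 12: new sorted = [-13, -9, 2, 4, 9, 12, 17, 32, 34]
New median = 9
Delta = 9 - 13/2 = 5/2

Answer: 5/2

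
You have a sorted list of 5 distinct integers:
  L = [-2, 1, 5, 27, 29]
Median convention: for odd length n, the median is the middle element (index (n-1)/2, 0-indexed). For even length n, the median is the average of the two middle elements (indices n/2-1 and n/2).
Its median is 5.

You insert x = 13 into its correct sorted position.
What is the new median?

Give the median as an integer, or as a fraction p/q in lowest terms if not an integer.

Answer: 9

Derivation:
Old list (sorted, length 5): [-2, 1, 5, 27, 29]
Old median = 5
Insert x = 13
Old length odd (5). Middle was index 2 = 5.
New length even (6). New median = avg of two middle elements.
x = 13: 3 elements are < x, 2 elements are > x.
New sorted list: [-2, 1, 5, 13, 27, 29]
New median = 9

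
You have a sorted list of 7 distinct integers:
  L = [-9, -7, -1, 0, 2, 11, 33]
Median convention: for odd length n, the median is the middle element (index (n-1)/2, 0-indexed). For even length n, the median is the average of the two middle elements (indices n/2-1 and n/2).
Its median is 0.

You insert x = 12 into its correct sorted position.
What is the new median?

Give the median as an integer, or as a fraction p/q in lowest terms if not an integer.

Answer: 1

Derivation:
Old list (sorted, length 7): [-9, -7, -1, 0, 2, 11, 33]
Old median = 0
Insert x = 12
Old length odd (7). Middle was index 3 = 0.
New length even (8). New median = avg of two middle elements.
x = 12: 6 elements are < x, 1 elements are > x.
New sorted list: [-9, -7, -1, 0, 2, 11, 12, 33]
New median = 1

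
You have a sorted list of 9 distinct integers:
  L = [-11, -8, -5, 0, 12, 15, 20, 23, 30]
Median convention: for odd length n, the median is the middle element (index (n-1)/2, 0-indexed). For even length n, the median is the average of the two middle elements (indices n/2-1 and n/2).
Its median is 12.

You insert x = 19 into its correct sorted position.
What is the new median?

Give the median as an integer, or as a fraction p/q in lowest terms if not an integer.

Answer: 27/2

Derivation:
Old list (sorted, length 9): [-11, -8, -5, 0, 12, 15, 20, 23, 30]
Old median = 12
Insert x = 19
Old length odd (9). Middle was index 4 = 12.
New length even (10). New median = avg of two middle elements.
x = 19: 6 elements are < x, 3 elements are > x.
New sorted list: [-11, -8, -5, 0, 12, 15, 19, 20, 23, 30]
New median = 27/2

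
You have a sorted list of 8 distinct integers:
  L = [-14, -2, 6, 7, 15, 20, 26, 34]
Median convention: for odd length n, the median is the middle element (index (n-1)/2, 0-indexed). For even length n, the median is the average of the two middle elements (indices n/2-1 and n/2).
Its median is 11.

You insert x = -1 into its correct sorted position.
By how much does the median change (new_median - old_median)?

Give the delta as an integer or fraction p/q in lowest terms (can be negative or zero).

Answer: -4

Derivation:
Old median = 11
After inserting x = -1: new sorted = [-14, -2, -1, 6, 7, 15, 20, 26, 34]
New median = 7
Delta = 7 - 11 = -4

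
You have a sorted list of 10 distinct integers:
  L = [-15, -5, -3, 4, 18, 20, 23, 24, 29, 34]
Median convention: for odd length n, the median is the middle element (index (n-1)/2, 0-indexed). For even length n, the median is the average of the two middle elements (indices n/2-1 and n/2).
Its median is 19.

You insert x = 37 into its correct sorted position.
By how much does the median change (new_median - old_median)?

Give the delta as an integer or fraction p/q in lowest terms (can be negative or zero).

Old median = 19
After inserting x = 37: new sorted = [-15, -5, -3, 4, 18, 20, 23, 24, 29, 34, 37]
New median = 20
Delta = 20 - 19 = 1

Answer: 1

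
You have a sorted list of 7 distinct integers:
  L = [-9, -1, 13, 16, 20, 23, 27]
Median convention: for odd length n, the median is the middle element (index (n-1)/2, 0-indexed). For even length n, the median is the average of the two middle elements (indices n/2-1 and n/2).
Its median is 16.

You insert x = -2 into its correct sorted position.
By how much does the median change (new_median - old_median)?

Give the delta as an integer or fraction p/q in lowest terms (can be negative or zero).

Old median = 16
After inserting x = -2: new sorted = [-9, -2, -1, 13, 16, 20, 23, 27]
New median = 29/2
Delta = 29/2 - 16 = -3/2

Answer: -3/2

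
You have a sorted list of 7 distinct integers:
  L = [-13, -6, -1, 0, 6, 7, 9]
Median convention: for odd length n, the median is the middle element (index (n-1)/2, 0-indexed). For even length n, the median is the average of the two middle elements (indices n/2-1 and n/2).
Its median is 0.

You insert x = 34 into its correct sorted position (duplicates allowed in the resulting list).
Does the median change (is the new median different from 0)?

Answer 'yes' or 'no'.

Answer: yes

Derivation:
Old median = 0
Insert x = 34
New median = 3
Changed? yes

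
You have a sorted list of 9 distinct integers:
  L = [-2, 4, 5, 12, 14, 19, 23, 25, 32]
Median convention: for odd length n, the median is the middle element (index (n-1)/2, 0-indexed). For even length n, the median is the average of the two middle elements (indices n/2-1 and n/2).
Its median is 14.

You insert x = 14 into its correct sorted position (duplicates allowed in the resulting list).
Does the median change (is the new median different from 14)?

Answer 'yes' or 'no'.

Old median = 14
Insert x = 14
New median = 14
Changed? no

Answer: no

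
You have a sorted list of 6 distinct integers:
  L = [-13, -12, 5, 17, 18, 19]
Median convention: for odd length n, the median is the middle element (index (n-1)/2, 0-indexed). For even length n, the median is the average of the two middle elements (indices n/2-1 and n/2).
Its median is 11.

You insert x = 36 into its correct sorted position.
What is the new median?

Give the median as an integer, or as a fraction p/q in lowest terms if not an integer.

Old list (sorted, length 6): [-13, -12, 5, 17, 18, 19]
Old median = 11
Insert x = 36
Old length even (6). Middle pair: indices 2,3 = 5,17.
New length odd (7). New median = single middle element.
x = 36: 6 elements are < x, 0 elements are > x.
New sorted list: [-13, -12, 5, 17, 18, 19, 36]
New median = 17

Answer: 17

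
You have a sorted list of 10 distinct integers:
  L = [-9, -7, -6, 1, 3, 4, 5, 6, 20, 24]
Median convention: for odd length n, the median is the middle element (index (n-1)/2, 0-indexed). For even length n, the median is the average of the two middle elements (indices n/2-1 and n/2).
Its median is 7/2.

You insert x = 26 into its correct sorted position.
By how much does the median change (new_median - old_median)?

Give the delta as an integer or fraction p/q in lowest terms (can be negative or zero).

Answer: 1/2

Derivation:
Old median = 7/2
After inserting x = 26: new sorted = [-9, -7, -6, 1, 3, 4, 5, 6, 20, 24, 26]
New median = 4
Delta = 4 - 7/2 = 1/2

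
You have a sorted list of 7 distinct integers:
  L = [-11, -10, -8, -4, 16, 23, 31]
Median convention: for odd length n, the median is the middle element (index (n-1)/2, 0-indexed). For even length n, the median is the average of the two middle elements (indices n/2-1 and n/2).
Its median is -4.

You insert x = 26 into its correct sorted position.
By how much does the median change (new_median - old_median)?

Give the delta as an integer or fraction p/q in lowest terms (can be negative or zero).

Answer: 10

Derivation:
Old median = -4
After inserting x = 26: new sorted = [-11, -10, -8, -4, 16, 23, 26, 31]
New median = 6
Delta = 6 - -4 = 10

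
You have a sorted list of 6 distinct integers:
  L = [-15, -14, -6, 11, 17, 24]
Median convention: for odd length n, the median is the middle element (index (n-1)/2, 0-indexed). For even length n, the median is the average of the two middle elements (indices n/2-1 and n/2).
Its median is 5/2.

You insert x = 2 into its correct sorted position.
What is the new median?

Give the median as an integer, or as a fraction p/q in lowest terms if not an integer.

Answer: 2

Derivation:
Old list (sorted, length 6): [-15, -14, -6, 11, 17, 24]
Old median = 5/2
Insert x = 2
Old length even (6). Middle pair: indices 2,3 = -6,11.
New length odd (7). New median = single middle element.
x = 2: 3 elements are < x, 3 elements are > x.
New sorted list: [-15, -14, -6, 2, 11, 17, 24]
New median = 2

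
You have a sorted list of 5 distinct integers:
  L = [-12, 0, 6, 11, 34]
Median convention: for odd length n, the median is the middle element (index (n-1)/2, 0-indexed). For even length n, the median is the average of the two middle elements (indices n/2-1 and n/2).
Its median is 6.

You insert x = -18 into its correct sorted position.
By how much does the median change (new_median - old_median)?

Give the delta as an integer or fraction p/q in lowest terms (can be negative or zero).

Answer: -3

Derivation:
Old median = 6
After inserting x = -18: new sorted = [-18, -12, 0, 6, 11, 34]
New median = 3
Delta = 3 - 6 = -3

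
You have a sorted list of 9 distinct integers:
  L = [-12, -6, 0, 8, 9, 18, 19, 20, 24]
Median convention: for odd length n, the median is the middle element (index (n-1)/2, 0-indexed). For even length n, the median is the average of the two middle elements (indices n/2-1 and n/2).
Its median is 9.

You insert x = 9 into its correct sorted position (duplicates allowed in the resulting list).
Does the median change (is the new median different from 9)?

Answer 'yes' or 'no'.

Answer: no

Derivation:
Old median = 9
Insert x = 9
New median = 9
Changed? no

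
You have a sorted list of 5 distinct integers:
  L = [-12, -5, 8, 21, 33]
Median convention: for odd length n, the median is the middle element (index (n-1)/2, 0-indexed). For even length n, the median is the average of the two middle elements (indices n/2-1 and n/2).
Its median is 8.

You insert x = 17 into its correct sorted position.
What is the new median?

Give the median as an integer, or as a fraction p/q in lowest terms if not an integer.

Old list (sorted, length 5): [-12, -5, 8, 21, 33]
Old median = 8
Insert x = 17
Old length odd (5). Middle was index 2 = 8.
New length even (6). New median = avg of two middle elements.
x = 17: 3 elements are < x, 2 elements are > x.
New sorted list: [-12, -5, 8, 17, 21, 33]
New median = 25/2

Answer: 25/2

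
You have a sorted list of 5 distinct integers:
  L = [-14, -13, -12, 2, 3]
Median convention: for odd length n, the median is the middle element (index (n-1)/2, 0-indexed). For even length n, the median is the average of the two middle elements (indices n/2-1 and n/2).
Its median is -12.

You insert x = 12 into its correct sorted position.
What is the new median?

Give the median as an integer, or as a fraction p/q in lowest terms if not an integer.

Answer: -5

Derivation:
Old list (sorted, length 5): [-14, -13, -12, 2, 3]
Old median = -12
Insert x = 12
Old length odd (5). Middle was index 2 = -12.
New length even (6). New median = avg of two middle elements.
x = 12: 5 elements are < x, 0 elements are > x.
New sorted list: [-14, -13, -12, 2, 3, 12]
New median = -5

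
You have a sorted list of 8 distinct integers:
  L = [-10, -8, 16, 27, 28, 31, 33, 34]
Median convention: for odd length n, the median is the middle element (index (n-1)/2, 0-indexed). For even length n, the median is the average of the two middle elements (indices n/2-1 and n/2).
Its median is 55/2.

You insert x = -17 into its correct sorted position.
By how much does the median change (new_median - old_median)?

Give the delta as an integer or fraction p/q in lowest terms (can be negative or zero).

Answer: -1/2

Derivation:
Old median = 55/2
After inserting x = -17: new sorted = [-17, -10, -8, 16, 27, 28, 31, 33, 34]
New median = 27
Delta = 27 - 55/2 = -1/2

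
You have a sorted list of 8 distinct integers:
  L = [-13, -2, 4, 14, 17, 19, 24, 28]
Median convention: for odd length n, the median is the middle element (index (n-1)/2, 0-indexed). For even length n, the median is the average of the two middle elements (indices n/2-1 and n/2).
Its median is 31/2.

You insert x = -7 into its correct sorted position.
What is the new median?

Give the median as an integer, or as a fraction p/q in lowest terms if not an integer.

Old list (sorted, length 8): [-13, -2, 4, 14, 17, 19, 24, 28]
Old median = 31/2
Insert x = -7
Old length even (8). Middle pair: indices 3,4 = 14,17.
New length odd (9). New median = single middle element.
x = -7: 1 elements are < x, 7 elements are > x.
New sorted list: [-13, -7, -2, 4, 14, 17, 19, 24, 28]
New median = 14

Answer: 14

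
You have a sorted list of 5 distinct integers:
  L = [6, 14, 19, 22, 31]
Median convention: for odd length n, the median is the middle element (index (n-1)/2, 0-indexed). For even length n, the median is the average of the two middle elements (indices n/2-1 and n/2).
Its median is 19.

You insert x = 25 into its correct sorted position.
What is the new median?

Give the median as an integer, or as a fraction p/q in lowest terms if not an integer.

Answer: 41/2

Derivation:
Old list (sorted, length 5): [6, 14, 19, 22, 31]
Old median = 19
Insert x = 25
Old length odd (5). Middle was index 2 = 19.
New length even (6). New median = avg of two middle elements.
x = 25: 4 elements are < x, 1 elements are > x.
New sorted list: [6, 14, 19, 22, 25, 31]
New median = 41/2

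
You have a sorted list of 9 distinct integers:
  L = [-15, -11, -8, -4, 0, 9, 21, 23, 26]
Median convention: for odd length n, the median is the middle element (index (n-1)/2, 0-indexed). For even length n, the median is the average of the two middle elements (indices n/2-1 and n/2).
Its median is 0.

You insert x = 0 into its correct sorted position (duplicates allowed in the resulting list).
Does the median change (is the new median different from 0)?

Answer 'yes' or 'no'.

Old median = 0
Insert x = 0
New median = 0
Changed? no

Answer: no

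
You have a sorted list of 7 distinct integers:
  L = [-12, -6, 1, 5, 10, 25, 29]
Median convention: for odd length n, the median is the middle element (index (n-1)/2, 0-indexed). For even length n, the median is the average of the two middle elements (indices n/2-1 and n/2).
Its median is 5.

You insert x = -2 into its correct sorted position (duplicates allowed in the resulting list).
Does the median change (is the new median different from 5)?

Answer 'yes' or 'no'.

Answer: yes

Derivation:
Old median = 5
Insert x = -2
New median = 3
Changed? yes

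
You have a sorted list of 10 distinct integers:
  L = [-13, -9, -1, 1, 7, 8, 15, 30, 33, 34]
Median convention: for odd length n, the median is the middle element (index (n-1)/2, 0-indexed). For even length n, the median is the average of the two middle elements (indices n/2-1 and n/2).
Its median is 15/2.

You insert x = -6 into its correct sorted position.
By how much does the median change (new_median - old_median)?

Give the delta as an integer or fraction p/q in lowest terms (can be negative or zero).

Old median = 15/2
After inserting x = -6: new sorted = [-13, -9, -6, -1, 1, 7, 8, 15, 30, 33, 34]
New median = 7
Delta = 7 - 15/2 = -1/2

Answer: -1/2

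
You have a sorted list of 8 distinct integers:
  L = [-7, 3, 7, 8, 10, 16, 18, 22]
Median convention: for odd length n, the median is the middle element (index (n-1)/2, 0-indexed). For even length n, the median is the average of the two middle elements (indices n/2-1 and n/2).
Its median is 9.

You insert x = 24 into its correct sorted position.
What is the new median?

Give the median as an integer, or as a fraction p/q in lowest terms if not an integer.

Old list (sorted, length 8): [-7, 3, 7, 8, 10, 16, 18, 22]
Old median = 9
Insert x = 24
Old length even (8). Middle pair: indices 3,4 = 8,10.
New length odd (9). New median = single middle element.
x = 24: 8 elements are < x, 0 elements are > x.
New sorted list: [-7, 3, 7, 8, 10, 16, 18, 22, 24]
New median = 10

Answer: 10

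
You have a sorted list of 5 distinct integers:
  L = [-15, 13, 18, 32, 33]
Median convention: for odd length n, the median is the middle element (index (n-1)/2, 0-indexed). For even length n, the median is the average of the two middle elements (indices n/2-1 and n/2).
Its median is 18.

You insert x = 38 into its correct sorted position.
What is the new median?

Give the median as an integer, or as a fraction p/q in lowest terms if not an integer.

Answer: 25

Derivation:
Old list (sorted, length 5): [-15, 13, 18, 32, 33]
Old median = 18
Insert x = 38
Old length odd (5). Middle was index 2 = 18.
New length even (6). New median = avg of two middle elements.
x = 38: 5 elements are < x, 0 elements are > x.
New sorted list: [-15, 13, 18, 32, 33, 38]
New median = 25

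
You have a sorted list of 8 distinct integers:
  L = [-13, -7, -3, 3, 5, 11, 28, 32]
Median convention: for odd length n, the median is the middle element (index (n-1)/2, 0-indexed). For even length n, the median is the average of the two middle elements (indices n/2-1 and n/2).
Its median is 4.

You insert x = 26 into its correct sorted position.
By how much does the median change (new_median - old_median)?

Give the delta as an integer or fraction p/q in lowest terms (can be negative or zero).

Answer: 1

Derivation:
Old median = 4
After inserting x = 26: new sorted = [-13, -7, -3, 3, 5, 11, 26, 28, 32]
New median = 5
Delta = 5 - 4 = 1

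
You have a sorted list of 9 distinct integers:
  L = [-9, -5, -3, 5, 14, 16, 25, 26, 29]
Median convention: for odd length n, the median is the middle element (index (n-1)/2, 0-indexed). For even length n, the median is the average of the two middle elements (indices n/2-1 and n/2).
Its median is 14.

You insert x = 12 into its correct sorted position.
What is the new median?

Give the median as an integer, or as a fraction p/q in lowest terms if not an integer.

Old list (sorted, length 9): [-9, -5, -3, 5, 14, 16, 25, 26, 29]
Old median = 14
Insert x = 12
Old length odd (9). Middle was index 4 = 14.
New length even (10). New median = avg of two middle elements.
x = 12: 4 elements are < x, 5 elements are > x.
New sorted list: [-9, -5, -3, 5, 12, 14, 16, 25, 26, 29]
New median = 13

Answer: 13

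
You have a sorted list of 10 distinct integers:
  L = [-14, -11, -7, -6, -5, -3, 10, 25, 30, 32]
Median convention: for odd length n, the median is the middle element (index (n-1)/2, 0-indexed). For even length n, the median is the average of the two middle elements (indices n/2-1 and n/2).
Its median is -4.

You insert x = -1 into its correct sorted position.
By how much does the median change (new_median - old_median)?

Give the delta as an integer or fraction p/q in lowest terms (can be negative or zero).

Answer: 1

Derivation:
Old median = -4
After inserting x = -1: new sorted = [-14, -11, -7, -6, -5, -3, -1, 10, 25, 30, 32]
New median = -3
Delta = -3 - -4 = 1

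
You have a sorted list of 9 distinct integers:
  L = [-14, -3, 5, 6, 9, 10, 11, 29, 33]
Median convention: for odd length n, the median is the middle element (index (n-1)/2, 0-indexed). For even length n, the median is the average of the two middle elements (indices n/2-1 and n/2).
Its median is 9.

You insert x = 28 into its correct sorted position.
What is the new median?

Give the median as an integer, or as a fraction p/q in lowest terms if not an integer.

Old list (sorted, length 9): [-14, -3, 5, 6, 9, 10, 11, 29, 33]
Old median = 9
Insert x = 28
Old length odd (9). Middle was index 4 = 9.
New length even (10). New median = avg of two middle elements.
x = 28: 7 elements are < x, 2 elements are > x.
New sorted list: [-14, -3, 5, 6, 9, 10, 11, 28, 29, 33]
New median = 19/2

Answer: 19/2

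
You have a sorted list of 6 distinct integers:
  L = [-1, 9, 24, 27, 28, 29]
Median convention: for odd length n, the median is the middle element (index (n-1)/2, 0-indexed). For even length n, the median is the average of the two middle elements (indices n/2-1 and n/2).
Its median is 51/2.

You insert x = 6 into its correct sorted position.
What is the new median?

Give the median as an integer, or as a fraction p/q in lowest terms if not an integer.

Answer: 24

Derivation:
Old list (sorted, length 6): [-1, 9, 24, 27, 28, 29]
Old median = 51/2
Insert x = 6
Old length even (6). Middle pair: indices 2,3 = 24,27.
New length odd (7). New median = single middle element.
x = 6: 1 elements are < x, 5 elements are > x.
New sorted list: [-1, 6, 9, 24, 27, 28, 29]
New median = 24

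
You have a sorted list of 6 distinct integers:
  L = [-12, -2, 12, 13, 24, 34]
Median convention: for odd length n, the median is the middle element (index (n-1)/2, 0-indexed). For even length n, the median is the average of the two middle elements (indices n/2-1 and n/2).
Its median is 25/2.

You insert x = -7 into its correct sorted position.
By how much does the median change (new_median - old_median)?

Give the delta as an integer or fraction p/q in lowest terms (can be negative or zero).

Old median = 25/2
After inserting x = -7: new sorted = [-12, -7, -2, 12, 13, 24, 34]
New median = 12
Delta = 12 - 25/2 = -1/2

Answer: -1/2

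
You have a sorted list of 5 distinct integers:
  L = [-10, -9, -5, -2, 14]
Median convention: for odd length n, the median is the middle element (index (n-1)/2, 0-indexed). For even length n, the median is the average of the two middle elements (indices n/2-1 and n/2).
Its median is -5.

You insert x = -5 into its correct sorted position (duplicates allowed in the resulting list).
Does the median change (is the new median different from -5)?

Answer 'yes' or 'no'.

Old median = -5
Insert x = -5
New median = -5
Changed? no

Answer: no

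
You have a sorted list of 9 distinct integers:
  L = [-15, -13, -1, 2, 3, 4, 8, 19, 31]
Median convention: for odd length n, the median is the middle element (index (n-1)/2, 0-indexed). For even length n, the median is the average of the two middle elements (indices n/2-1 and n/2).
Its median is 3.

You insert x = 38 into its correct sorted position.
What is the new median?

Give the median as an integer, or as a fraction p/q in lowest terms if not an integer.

Old list (sorted, length 9): [-15, -13, -1, 2, 3, 4, 8, 19, 31]
Old median = 3
Insert x = 38
Old length odd (9). Middle was index 4 = 3.
New length even (10). New median = avg of two middle elements.
x = 38: 9 elements are < x, 0 elements are > x.
New sorted list: [-15, -13, -1, 2, 3, 4, 8, 19, 31, 38]
New median = 7/2

Answer: 7/2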